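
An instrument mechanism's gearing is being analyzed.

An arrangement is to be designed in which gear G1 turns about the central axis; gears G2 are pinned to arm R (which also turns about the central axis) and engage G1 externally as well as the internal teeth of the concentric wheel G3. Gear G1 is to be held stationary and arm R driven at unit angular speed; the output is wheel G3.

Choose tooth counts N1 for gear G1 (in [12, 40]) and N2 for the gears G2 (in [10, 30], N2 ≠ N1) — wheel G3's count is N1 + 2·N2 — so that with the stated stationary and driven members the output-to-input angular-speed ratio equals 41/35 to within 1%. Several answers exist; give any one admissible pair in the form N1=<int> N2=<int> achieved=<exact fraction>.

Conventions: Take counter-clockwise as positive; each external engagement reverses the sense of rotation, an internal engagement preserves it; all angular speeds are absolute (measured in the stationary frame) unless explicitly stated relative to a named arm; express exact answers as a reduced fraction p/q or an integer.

N1=12 N2=29 achieved=41/35

topology: planetary set — design target 41/35, arm = carrier (Willis)
Willis with ω_sun = 0: ω_ring/ω_arm = (N1+N3)/N3; set equal to 41/35  ⇒  N3/N1 = 1/(41/35 − 1) = 35/6
N3 = N1 + 2·N2  ⇒  N2/N1 = (N3/N1 − 1)/2 = (35/6 − 1)/2 = 29/12
smallest multiple with N1 ≥ 12 and N2 ≥ 10: k = 1  ⇒  N1 = 1·12 = 12, N2 = 1·29 = 29 (N1 ≤ 40, N2 ≤ 30, N2 ≠ N1 ✓), N3 = 12 + 2·29 = 70
check: (N1+N3)/N3 with N1 = 12, N3 = 70 gives 41/35; |achieved − target| = 0 ≤ 41/3500 ✓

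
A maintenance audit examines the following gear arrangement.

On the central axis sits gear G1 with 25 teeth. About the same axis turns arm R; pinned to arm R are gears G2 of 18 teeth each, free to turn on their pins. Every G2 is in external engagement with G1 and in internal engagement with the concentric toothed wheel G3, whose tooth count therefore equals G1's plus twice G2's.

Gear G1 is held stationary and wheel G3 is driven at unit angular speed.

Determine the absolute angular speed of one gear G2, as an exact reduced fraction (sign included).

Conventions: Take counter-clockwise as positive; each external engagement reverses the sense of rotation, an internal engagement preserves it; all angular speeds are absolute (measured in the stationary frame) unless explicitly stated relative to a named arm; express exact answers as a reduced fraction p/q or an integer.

61/36

recognized (axles ride arm R): planetary set, 25/18/61 teeth
ring teeth: 25 + 2·18 = 61
25(ω_sun−ω_arm) = −61(ω_ring−ω_arm),  ω_sun = 0, ω_ring = 1
25(0−ω_arm) = −61(1−ω_arm)  ⇒  86·ω_arm = 61  ⇒  ω_arm = 61/86
sun–planet mesh: 25·(0−61/86) = −18·(ω_p−ω_arm)  ⇒  ω_p−ω_arm = 1525/1548
ω_p = 61/86 + 1525/1548 = 61/36
exact speed ratio = 61/36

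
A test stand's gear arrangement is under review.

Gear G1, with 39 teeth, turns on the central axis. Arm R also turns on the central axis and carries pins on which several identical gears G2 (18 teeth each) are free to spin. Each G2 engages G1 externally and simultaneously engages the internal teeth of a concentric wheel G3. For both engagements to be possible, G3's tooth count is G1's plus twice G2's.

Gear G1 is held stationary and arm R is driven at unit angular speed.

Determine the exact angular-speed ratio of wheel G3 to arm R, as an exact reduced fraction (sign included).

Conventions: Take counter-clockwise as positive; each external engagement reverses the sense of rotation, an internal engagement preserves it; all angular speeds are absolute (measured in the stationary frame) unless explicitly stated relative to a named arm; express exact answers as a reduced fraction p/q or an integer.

38/25

topology: planetary set — G1 39T / G2 18T / G3 75T, arm = carrier (Willis)
ring teeth: 39 + 2·18 = 75
39(ω_sun−ω_arm) = −75(ω_ring−ω_arm),  ω_sun = 0, ω_arm = 1
ω_ring = 1 − (39/75)(0−1) = 38/25
ω_out/ω_in = 38/25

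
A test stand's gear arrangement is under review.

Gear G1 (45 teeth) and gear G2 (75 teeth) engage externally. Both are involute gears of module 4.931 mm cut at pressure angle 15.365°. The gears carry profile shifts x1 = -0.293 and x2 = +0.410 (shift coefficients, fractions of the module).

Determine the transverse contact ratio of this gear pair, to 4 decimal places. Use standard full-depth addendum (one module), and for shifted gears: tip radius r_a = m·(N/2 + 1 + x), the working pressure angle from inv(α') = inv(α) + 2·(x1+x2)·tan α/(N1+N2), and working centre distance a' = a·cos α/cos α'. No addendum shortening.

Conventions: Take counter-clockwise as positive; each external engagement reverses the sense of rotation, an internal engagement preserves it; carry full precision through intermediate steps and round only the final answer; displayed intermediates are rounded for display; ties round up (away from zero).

2.0724

single-mesh involute tooth geometry (45T engaging 75T at module 4.931)
base radii: r_b1 = 106.981953, r_b2 = 178.303254
tip radii: r_a1 = 114.433717, r_a2 = 191.865210
inv(α') = inv(15.365°) + 2·(-0.293+0.410)·tan α/(45+75) = 0.00715479  ⇒  α' = 15.76078°
a' = a·cos α / cos α' = 295.8600·cos 15.365°/cos 15.76078° = 296.429736
action lengths: √(r_a1²−r_b1²) = 40.619421, √(r_a2²−r_b2²) = 70.853428
base pitch p_b = π·m·cos α = 14.937499
CR = (40.619421 + 70.853428 − 296.429736·sin 15.76078°)/14.937499 = 2.072378
contact ratio ≈ 2.0724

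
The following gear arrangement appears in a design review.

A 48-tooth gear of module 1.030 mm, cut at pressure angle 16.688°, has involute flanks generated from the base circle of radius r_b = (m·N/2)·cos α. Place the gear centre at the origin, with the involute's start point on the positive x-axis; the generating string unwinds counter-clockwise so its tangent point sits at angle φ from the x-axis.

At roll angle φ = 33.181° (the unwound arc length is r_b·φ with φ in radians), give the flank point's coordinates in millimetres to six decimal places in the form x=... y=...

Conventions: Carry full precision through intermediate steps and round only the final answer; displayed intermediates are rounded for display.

x=27.322768 y=1.482191

class = single-mesh tooth geometry [base-circle involute, m = 1.030, 48T]
pitch radius r_p = m·N/2 = 1.030·48/2 = 24.720000
base radius r_b = r_p·cos α = 24.720000·cos 16.688° = 23.678859
roll angle φ = 33.181° = 0.57911770 rad
x = r_b·(cos φ + φ·sin φ) = 27.322768
y = r_b·(sin φ − φ·cos φ) = 1.482191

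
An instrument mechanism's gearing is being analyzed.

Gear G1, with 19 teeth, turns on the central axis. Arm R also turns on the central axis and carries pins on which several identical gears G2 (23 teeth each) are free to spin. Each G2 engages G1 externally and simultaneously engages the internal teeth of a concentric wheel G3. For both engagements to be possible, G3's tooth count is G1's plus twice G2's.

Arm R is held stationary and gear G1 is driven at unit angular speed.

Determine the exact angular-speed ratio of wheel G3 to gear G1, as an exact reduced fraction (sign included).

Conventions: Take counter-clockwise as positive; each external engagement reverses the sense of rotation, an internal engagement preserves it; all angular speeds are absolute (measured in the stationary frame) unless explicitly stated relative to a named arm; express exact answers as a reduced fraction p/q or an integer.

-19/65

class = planetary set [G3 = 19+2·23 = 65; Willis about the carrier]
ring teeth: 19 + 2·23 = 65
19(ω_sun−ω_arm) = −65(ω_ring−ω_arm),  ω_arm = 0, ω_sun = 1
ω_ring = 0 − (19/65)(1−0) = -19/65
ω_out/ω_in = -19/65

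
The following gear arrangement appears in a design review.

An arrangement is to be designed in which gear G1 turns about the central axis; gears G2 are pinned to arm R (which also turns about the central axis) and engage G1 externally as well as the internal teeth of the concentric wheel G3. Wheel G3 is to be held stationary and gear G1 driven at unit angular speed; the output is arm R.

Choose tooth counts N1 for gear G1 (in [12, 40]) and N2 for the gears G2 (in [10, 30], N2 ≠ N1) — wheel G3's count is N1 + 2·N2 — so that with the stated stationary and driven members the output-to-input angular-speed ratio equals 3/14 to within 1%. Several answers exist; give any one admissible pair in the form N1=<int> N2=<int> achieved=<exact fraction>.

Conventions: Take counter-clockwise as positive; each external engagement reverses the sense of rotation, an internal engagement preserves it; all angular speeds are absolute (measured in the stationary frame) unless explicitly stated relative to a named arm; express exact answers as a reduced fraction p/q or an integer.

planetary set to be sized for 3/14 (Willis relation)
Willis with ω_ring = 0: ω_arm/ω_sun = N1/(N1+N3); set equal to 3/14  ⇒  N3/N1 = 1/(3/14) − 1 = 11/3
N3 = N1 + 2·N2  ⇒  N2/N1 = (N3/N1 − 1)/2 = (11/3 − 1)/2 = 4/3
smallest multiple with N1 ≥ 12 and N2 ≥ 10: k = 4  ⇒  N1 = 4·3 = 12, N2 = 4·4 = 16 (N1 ≤ 40, N2 ≤ 30, N2 ≠ N1 ✓), N3 = 12 + 2·16 = 44
check: N1/(N1+N3) with N1 = 12, N3 = 44 gives 3/14; |achieved − target| = 0 ≤ 3/1400 ✓

N1=12 N2=16 achieved=3/14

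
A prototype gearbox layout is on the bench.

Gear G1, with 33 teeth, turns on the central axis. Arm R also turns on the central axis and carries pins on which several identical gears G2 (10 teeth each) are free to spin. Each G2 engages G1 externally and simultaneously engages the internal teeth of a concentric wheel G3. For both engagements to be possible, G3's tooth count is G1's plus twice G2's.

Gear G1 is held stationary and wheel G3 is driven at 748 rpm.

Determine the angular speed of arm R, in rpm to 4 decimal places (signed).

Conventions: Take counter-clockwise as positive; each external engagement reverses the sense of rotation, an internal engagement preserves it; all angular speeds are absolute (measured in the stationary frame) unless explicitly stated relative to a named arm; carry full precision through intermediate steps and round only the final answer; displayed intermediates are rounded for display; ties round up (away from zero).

topology: planetary set — G1 33T / G2 10T / G3 53T, arm = carrier (Willis)
normalise by the input: solve with ω_ring = 1, then scale by 748 rpm
ring teeth: 33 + 2·10 = 53
33(ω_sun−ω_arm) = −53(ω_ring−ω_arm),  ω_sun = 0, ω_ring = 1
33(0−ω_arm) = −53(1−ω_arm)  ⇒  86·ω_arm = 53  ⇒  ω_arm = 53/86
scale: ω_arm = 53/86 × 748 rpm = +460.9767 rpm

+460.9767 rpm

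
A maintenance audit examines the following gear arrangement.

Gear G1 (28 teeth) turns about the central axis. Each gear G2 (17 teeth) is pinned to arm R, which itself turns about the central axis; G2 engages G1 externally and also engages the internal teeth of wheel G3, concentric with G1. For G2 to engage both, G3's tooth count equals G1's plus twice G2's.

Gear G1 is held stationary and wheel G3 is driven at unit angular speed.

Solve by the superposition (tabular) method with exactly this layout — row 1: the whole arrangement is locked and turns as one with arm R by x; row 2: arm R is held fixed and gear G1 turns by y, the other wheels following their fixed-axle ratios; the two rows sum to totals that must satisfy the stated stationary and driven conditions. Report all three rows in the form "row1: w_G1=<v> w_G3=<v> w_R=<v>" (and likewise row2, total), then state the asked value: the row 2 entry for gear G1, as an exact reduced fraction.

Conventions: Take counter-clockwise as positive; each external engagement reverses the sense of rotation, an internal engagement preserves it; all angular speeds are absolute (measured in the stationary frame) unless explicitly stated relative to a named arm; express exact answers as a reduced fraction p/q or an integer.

row1: w_G1=31/45 w_G3=31/45 w_R=31/45
row2: w_G1=-31/45 w_G3=14/45 w_R=0
total: w_G1=0 w_G3=1 w_R=31/45
asked value: -31/45

recognized (axles ride arm R): planetary set, 28/17/62 teeth
row 1 (train locked, turned with arm): all members turn x
row 2 — arm fixed, fixed-axis ratios: sun y, ring −(28/62)·y, arm 0
boundary: total ω_sun = x + y = 0 and total ω_ring = x − (28/62)·y = 1  ⇒  y = -31/45, x = 31/45
row 2 ring = −(28/62)·(-31/45) = 14/45
totals (row 1 + row 2): sun 31/45 + (-31/45) = 0, ring 31/45 + 14/45 = 1, arm 31/45 + 0 = 31/45
asked cell (row2, sun) = -31/45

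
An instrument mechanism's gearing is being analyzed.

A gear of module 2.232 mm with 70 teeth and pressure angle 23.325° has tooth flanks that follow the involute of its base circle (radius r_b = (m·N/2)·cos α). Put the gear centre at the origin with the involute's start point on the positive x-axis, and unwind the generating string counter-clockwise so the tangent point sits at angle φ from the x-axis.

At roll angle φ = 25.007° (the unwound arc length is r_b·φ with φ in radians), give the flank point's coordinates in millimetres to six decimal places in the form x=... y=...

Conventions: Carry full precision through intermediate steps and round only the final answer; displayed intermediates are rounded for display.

x=78.246124 y=1.950448

topology: single-mesh involute geometry — m = 2.232, N = 70
pitch radius r_p = m·N/2 = 2.232·70/2 = 78.120000
base radius r_b = r_p·cos α = 78.120000·cos 23.325° = 71.735542
roll angle φ = 25.007° = 0.43645449 rad
x = r_b·(cos φ + φ·sin φ) = 78.246124
y = r_b·(sin φ − φ·cos φ) = 1.950448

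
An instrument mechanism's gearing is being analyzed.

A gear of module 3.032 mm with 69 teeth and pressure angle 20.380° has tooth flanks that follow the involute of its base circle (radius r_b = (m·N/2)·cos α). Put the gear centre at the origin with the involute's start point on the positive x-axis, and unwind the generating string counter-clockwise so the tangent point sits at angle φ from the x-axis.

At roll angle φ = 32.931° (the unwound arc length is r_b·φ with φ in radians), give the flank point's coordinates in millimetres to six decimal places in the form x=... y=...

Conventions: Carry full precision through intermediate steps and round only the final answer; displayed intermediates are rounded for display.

x=112.939014 y=6.003238

class = single-mesh tooth geometry [base-circle involute, m = 3.032, 69T]
pitch radius r_p = m·N/2 = 3.032·69/2 = 104.604000
base radius r_b = r_p·cos α = 104.604000·cos 20.380° = 98.056167
roll angle φ = 32.931° = 0.57475438 rad
x = r_b·(cos φ + φ·sin φ) = 112.939014
y = r_b·(sin φ − φ·cos φ) = 6.003238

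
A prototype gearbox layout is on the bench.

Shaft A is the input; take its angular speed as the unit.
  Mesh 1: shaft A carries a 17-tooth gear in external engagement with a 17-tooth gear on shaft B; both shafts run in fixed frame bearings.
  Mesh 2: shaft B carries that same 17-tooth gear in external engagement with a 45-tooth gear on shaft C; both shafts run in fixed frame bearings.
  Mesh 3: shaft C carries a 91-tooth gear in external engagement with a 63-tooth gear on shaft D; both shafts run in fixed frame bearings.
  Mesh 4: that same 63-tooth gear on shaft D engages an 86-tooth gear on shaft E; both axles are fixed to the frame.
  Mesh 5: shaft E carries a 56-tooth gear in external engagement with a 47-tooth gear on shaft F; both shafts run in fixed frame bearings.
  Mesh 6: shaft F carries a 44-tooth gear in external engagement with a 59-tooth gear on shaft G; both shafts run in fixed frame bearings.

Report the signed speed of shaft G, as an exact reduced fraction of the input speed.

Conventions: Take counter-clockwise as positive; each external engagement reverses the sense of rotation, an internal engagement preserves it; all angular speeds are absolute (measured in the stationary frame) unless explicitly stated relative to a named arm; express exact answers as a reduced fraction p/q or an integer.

6-mesh fixed-axis compound train (all bearings frame-fixed)
mesh 1 [17T→17T]: |ω|/ω_in = 1×17/17 = 1, sense flips to −
mesh 2 [17T→45T]: |ω|/ω_in = 1×17/45 = 17/45, sense flips to +
mesh 3 [91T→63T]: |ω|/ω_in = (17/45)×91/63 = 221/405, sense flips to −
mesh 4 [63T→86T]: |ω|/ω_in = (221/405)×63/86 = 1547/3870, sense flips to +
mesh 5 [56T→47T]: |ω|/ω_in = (1547/3870)×56/47 = 43316/90945, sense flips to −
mesh 6 [44T→59T]: |ω|/ω_in = (43316/90945)×44/59 = 1905904/5365755, sense flips to +
signed output speed (× input speed) = 1905904/5365755

1905904/5365755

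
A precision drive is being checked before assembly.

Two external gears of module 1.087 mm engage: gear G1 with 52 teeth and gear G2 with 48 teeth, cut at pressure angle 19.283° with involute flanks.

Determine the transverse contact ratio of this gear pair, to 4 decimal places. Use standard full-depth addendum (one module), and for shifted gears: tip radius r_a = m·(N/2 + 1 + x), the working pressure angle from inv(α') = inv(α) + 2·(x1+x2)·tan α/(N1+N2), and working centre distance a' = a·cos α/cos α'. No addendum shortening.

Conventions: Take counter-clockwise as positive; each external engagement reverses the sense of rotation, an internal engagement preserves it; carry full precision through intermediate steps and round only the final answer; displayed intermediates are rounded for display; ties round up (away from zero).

class = single-mesh tooth geometry [involute pair 52T × 48T, m = 1.087]
base radii: r_b1 = 26.676473, r_b2 = 24.624436
tip radii: r_a1 = 29.349000, r_a2 = 27.175000
no profile shift: α' = α, a' = a
action lengths: √(r_a1²−r_b1²) = 12.236405, √(r_a2²−r_b2²) = 11.494249
base pitch p_b = π·m·cos α = 3.223331
CR = (12.236405 + 11.494249 − 54.350000·sin 19.28300°)/3.223331 = 1.793926
contact ratio ≈ 1.7939

1.7939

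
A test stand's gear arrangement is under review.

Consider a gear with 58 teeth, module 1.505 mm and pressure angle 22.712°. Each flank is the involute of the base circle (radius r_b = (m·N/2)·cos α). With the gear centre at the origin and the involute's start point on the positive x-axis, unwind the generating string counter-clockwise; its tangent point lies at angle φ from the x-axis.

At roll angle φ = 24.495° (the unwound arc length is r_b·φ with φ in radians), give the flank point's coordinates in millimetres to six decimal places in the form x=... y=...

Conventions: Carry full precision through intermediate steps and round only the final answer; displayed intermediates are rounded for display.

class = single-mesh tooth geometry [base-circle involute, m = 1.505, 58T]
pitch radius r_p = m·N/2 = 1.505·58/2 = 43.645000
base radius r_b = r_p·cos α = 43.645000·cos 22.712° = 40.260646
roll angle φ = 24.495° = 0.42751840 rad
x = r_b·(cos φ + φ·sin φ) = 43.773488
y = r_b·(sin φ − φ·cos φ) = 1.029593

x=43.773488 y=1.029593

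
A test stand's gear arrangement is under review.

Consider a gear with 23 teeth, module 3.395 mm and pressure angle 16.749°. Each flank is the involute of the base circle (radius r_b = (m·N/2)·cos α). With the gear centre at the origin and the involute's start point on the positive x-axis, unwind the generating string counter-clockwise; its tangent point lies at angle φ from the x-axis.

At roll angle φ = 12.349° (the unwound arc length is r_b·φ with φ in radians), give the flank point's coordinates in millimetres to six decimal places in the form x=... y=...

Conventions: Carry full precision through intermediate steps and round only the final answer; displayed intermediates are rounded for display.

x=38.244477 y=0.124193

single-mesh involute tooth geometry (23T wheel at module 3.395)
pitch radius r_p = m·N/2 = 3.395·23/2 = 39.042500
base radius r_b = r_p·cos α = 39.042500·cos 16.749° = 37.386176
roll angle φ = 12.349° = 0.21553071 rad
x = r_b·(cos φ + φ·sin φ) = 38.244477
y = r_b·(sin φ − φ·cos φ) = 0.124193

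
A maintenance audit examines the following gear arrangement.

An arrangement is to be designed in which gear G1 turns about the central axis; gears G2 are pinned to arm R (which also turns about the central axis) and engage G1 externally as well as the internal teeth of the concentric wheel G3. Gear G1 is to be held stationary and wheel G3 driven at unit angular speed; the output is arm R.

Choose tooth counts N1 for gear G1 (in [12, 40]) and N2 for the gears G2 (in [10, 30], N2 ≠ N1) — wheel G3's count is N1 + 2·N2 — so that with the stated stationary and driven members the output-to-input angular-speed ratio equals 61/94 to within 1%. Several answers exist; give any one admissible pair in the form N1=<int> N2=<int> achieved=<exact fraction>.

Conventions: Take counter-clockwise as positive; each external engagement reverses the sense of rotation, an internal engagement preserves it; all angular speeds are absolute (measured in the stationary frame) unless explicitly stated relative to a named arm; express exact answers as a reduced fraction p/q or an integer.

design class (target 61/94): planetary set
Willis with ω_sun = 0: ω_arm/ω_ring = N3/(N1+N3); set equal to 61/94  ⇒  N3/N1 = (61/94)/(1 − 61/94) = 61/33
N3 = N1 + 2·N2  ⇒  N2/N1 = (N3/N1 − 1)/2 = (61/33 − 1)/2 = 14/33
smallest multiple with N1 ≥ 12 and N2 ≥ 10: k = 1  ⇒  N1 = 1·33 = 33, N2 = 1·14 = 14 (N1 ≤ 40, N2 ≤ 30, N2 ≠ N1 ✓), N3 = 33 + 2·14 = 61
check: N3/(N1+N3) with N1 = 33, N3 = 61 gives 61/94; |achieved − target| = 0 ≤ 61/9400 ✓

N1=33 N2=14 achieved=61/94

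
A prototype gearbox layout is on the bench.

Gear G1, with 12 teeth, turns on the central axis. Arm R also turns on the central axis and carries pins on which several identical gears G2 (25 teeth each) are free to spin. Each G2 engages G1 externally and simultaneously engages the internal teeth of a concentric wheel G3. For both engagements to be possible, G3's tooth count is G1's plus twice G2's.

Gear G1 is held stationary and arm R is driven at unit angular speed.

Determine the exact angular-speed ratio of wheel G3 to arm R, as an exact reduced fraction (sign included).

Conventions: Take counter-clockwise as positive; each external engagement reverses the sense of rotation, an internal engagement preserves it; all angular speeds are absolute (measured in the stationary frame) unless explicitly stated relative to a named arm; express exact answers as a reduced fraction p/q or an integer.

37/31

planetary set (12T centre, 25T on arm, 62T internal) — Willis relation
ring teeth: 12 + 2·25 = 62
12(ω_sun−ω_arm) = −62(ω_ring−ω_arm),  ω_sun = 0, ω_arm = 1
ω_ring = 1 − (12/62)(0−1) = 37/31
ω_out/ω_in = 37/31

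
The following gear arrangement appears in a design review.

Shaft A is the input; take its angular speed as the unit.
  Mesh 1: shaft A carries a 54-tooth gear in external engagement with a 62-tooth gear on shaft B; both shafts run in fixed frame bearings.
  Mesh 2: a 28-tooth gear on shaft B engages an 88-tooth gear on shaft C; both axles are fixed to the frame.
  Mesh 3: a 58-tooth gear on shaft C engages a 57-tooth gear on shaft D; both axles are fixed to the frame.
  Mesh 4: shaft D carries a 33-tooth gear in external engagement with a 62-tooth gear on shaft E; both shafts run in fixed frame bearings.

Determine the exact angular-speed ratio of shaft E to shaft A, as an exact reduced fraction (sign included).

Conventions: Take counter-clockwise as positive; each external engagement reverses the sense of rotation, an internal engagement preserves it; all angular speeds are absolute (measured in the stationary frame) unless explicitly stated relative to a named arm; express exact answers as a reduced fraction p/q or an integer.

5481/36518

class = fixed-axis compound train [4 meshes; 4 ratios multiply, 4 sense flips]
mesh 1 [54T→62T]: running ratio 27/31, sense −
mesh 2 [28T→88T]: running ratio 189/682, sense +
mesh 3 [58T→57T]: running ratio 1827/6479, sense −
mesh 4 [33T→62T]: running ratio 5481/36518, sense +
ω_out/ω_in = 5481/36518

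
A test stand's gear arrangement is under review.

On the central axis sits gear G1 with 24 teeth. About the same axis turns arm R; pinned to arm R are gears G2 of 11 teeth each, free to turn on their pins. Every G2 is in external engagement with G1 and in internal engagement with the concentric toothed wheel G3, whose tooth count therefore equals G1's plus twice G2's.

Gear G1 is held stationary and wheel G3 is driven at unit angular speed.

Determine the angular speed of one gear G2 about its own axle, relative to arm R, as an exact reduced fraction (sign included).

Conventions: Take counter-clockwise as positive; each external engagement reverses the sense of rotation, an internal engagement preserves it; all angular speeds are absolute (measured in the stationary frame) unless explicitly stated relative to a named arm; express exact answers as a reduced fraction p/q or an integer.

planetary set (24T centre, 11T on arm, 46T internal) — Willis relation
ring teeth: 24 + 2·11 = 46
24(ω_sun−ω_arm) = −46(ω_ring−ω_arm),  ω_sun = 0, ω_ring = 1
24(0−ω_arm) = −46(1−ω_arm)  ⇒  70·ω_arm = 46  ⇒  ω_arm = 23/35
sun–planet mesh: 24·(0−23/35) = −11·(ω_p−ω_arm)  ⇒  ω_p−ω_arm = 552/385
exact speed ratio = 552/385

552/385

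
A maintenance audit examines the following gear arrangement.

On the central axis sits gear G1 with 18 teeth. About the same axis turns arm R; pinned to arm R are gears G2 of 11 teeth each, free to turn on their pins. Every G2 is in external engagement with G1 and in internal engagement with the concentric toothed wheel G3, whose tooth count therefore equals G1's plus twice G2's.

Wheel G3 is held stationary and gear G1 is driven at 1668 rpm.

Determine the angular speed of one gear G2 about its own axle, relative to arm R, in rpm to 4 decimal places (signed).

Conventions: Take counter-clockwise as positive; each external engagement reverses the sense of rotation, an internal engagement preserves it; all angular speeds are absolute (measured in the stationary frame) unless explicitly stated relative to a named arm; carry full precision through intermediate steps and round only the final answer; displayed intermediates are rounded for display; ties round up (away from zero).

topology: planetary set — G1 18T / G2 11T / G3 40T, arm = carrier (Willis)
normalise by the input: solve with ω_sun = 1, then scale by 1668 rpm
ring teeth: 18 + 2·11 = 40
18(ω_sun−ω_arm) = −40(ω_ring−ω_arm),  ω_ring = 0, ω_sun = 1
18(1−ω_arm) = −40(0−ω_arm)  ⇒  58·ω_arm = 18  ⇒  ω_arm = 9/29
sun–planet mesh: 18·(1−9/29) = −11·(ω_p−ω_arm)  ⇒  ω_p−ω_arm = -360/319
scale: ω_p−ω_arm = -360/319 × 1668 rpm = -1882.3824 rpm

-1882.3824 rpm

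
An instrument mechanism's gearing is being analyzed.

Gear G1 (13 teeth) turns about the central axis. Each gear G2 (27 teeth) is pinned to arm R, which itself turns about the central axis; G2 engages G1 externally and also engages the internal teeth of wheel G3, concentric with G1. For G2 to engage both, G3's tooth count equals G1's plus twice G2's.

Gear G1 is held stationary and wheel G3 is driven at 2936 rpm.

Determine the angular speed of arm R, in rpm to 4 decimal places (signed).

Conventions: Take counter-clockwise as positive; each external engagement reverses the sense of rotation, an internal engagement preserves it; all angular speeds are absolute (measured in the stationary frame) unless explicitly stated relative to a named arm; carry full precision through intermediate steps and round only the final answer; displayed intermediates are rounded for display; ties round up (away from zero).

recognized (axles ride arm R): planetary set, 13/27/67 teeth
normalise by the input: solve with ω_ring = 1, then scale by 2936 rpm
ring teeth: 13 + 2·27 = 67
13(ω_sun−ω_arm) = −67(ω_ring−ω_arm),  ω_sun = 0, ω_ring = 1
13(0−ω_arm) = −67(1−ω_arm)  ⇒  80·ω_arm = 67  ⇒  ω_arm = 67/80
scale: ω_arm = 67/80 × 2936 rpm = +2458.9000 rpm

+2458.9000 rpm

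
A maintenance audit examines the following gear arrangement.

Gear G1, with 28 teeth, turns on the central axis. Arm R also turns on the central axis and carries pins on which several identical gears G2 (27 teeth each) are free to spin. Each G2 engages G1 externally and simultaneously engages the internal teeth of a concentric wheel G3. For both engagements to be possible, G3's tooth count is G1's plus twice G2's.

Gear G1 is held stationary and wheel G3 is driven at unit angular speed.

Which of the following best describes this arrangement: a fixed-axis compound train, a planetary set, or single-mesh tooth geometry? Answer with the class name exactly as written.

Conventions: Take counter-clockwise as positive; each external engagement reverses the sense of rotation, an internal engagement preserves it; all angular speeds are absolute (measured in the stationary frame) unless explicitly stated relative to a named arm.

class = planetary set [G3 = 28+2·27 = 82; Willis about the carrier]
classification: planetary set

planetary set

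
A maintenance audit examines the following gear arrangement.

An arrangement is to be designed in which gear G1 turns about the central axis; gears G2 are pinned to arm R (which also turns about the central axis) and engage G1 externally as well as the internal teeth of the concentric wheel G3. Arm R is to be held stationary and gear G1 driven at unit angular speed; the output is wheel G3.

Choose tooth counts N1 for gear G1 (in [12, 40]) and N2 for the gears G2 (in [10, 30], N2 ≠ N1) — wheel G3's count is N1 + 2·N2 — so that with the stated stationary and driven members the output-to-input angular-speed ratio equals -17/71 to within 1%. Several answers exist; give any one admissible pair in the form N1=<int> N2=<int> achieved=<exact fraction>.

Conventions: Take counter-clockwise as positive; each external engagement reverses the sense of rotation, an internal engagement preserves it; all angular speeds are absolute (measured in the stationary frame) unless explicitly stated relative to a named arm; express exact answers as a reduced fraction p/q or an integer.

class = planetary set [ratio -17/71 wanted; Willis about the carrier]
Willis with ω_arm = 0: ω_ring/ω_sun = −N1/N3; set equal to -17/71  ⇒  N3/N1 = −1/(-17/71) = 71/17
N3 = N1 + 2·N2  ⇒  N2/N1 = (N3/N1 − 1)/2 = (71/17 − 1)/2 = 27/17
smallest multiple with N1 ≥ 12 and N2 ≥ 10: k = 1  ⇒  N1 = 1·17 = 17, N2 = 1·27 = 27 (N1 ≤ 40, N2 ≤ 30, N2 ≠ N1 ✓), N3 = 17 + 2·27 = 71
check: −N1/N3 with N1 = 17, N3 = 71 gives -17/71; |achieved − target| = 0 ≤ 17/7100 ✓

N1=17 N2=27 achieved=-17/71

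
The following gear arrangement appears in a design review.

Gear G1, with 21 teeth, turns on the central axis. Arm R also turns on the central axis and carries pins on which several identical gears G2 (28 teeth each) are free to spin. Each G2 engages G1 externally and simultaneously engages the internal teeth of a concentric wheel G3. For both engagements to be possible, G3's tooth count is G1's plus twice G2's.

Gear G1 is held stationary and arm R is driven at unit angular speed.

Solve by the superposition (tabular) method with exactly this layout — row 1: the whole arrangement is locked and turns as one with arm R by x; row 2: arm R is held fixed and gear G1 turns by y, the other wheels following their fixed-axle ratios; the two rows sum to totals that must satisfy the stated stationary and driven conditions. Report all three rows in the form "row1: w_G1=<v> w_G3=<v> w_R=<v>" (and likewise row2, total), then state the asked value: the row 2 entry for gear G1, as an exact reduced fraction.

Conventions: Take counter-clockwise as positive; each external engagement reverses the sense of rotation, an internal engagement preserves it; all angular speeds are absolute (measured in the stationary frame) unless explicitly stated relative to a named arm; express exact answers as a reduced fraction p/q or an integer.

topology: planetary set — G1 21T / G2 28T / G3 77T, arm = carrier (Willis)
superposition row 1 [locked train]: every member turns x
row 2 (arm held, sun turns y): ω_ring = −(21/77)·y, ω_arm = 0
boundary: total ω_sun = x + y = 0 and total ω_arm = x = 1  ⇒  y = -1, x = 1
row 2 ring = −(21/77)·(-1) = 3/11
totals (row 1 + row 2): sun 1 + (-1) = 0, ring 1 + 3/11 = 14/11, arm 1 + 0 = 1
asked cell (row2, sun) = -1

row1: w_G1=1 w_G3=1 w_R=1
row2: w_G1=-1 w_G3=3/11 w_R=0
total: w_G1=0 w_G3=14/11 w_R=1
asked value: -1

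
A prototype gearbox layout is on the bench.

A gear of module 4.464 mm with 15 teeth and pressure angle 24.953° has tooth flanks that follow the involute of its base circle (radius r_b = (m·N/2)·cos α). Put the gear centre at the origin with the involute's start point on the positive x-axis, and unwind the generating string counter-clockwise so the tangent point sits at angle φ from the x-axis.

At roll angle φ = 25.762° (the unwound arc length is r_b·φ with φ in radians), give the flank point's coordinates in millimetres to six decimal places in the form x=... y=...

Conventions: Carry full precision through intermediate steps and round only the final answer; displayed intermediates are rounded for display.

x=33.269824 y=0.901304

recognized (one wheel, involute flank): single-mesh tooth geometry, m = 4.464, N = 15
pitch radius r_p = m·N/2 = 4.464·15/2 = 33.480000
base radius r_b = r_p·cos α = 33.480000·cos 24.953° = 30.354781
roll angle φ = 25.762° = 0.44963172 rad
x = r_b·(cos φ + φ·sin φ) = 33.269824
y = r_b·(sin φ − φ·cos φ) = 0.901304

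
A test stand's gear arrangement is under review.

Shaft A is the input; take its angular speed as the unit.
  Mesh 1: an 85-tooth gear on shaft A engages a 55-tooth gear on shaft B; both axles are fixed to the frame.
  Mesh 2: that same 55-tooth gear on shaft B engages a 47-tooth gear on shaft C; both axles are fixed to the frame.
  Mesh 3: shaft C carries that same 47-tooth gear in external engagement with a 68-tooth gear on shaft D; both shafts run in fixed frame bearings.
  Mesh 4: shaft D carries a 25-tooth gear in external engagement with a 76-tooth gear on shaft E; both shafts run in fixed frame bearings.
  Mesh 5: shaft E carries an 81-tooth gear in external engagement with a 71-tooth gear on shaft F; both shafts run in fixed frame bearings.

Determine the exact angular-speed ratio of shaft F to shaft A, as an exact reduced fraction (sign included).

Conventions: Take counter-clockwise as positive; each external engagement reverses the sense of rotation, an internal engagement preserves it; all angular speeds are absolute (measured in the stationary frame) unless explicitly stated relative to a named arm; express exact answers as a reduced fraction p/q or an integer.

class = fixed-axis compound train [5 meshes; 5 ratios multiply, 5 sense flips]
mesh 1 [85T→55T]: running ratio 17/11, sense −
mesh 2 [55T→47T]: running ratio 85/47, sense +
mesh 3 [47T→68T]: running ratio 5/4, sense −
mesh 4 [25T→76T]: running ratio 125/304, sense +
mesh 5 [81T→71T]: running ratio 10125/21584, sense −
ω_out/ω_in = -10125/21584

-10125/21584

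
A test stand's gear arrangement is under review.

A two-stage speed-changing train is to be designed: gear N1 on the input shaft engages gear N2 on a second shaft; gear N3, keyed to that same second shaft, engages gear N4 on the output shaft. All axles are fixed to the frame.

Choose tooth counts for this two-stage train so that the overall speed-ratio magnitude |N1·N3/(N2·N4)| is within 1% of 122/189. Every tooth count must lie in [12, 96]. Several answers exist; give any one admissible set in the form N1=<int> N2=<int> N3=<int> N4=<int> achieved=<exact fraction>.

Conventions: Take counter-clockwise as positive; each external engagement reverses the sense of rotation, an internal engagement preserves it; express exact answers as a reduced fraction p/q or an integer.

design class (target 122/189): fixed-axis compound train
target = 122/189 in lowest terms: an exact hit needs N1·N3 = k·122 and N2·N4 = k·189 for one integer k, every count in [12, 96]; additionally prefer no 1:1 stage (N1 ≠ N2, N3 ≠ N4)
k = 1…5: no 1:1-free in-range split of k·122 and k·189 into factor pairs; take k = 6
k = 6: N1·N3 = 732 = 12·61, N2·N4 = 1134 = 14·81
achieved = 12·61/(14·81) = 122/189; |achieved − target| = 0 ≤ 61/9450 ✓

N1=12 N2=14 N3=61 N4=81 achieved=122/189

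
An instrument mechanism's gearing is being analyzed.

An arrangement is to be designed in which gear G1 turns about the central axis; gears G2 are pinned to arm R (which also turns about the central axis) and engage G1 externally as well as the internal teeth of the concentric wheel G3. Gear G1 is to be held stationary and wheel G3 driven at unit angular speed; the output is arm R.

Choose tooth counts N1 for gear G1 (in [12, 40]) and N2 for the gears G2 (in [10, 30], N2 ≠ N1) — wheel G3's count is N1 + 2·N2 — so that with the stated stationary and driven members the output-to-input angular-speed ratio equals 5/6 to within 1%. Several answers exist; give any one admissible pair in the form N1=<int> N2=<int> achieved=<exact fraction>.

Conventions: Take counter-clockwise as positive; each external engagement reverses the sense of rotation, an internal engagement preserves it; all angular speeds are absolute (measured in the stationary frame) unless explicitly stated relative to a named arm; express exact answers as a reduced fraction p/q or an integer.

planetary set to be sized for 5/6 (Willis relation)
Willis with ω_sun = 0: ω_arm/ω_ring = N3/(N1+N3); set equal to 5/6  ⇒  N3/N1 = (5/6)/(1 − 5/6) = 5
N3 = N1 + 2·N2  ⇒  N2/N1 = (N3/N1 − 1)/2 = (5 − 1)/2 = 2
smallest multiple with N1 ≥ 12 and N2 ≥ 10: k = 12  ⇒  N1 = 12·1 = 12, N2 = 12·2 = 24 (N1 ≤ 40, N2 ≤ 30, N2 ≠ N1 ✓), N3 = 12 + 2·24 = 60
check: N3/(N1+N3) with N1 = 12, N3 = 60 gives 5/6; |achieved − target| = 0 ≤ 1/120 ✓

N1=12 N2=24 achieved=5/6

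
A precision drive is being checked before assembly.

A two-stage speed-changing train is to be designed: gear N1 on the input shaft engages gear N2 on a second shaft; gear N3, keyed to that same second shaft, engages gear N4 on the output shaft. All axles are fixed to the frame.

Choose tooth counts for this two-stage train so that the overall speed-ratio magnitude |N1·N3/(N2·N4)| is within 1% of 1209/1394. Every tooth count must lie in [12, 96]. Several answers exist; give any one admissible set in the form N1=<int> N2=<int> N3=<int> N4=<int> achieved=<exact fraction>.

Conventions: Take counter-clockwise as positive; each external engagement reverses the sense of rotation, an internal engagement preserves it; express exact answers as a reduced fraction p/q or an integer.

topology: fixed-axis compound train — 2 stages, target 1209/1394
target = 1209/1394 in lowest terms: an exact hit needs N1·N3 = k·1209 and N2·N4 = k·1394 for one integer k, every count in [12, 96]; additionally prefer no 1:1 stage (N1 ≠ N2, N3 ≠ N4)
k = 1: N1·N3 = 1209 = 13·93, N2·N4 = 1394 = 17·82
achieved = 13·93/(17·82) = 1209/1394; |achieved − target| = 0 ≤ 1209/139400 ✓

N1=13 N2=17 N3=93 N4=82 achieved=1209/1394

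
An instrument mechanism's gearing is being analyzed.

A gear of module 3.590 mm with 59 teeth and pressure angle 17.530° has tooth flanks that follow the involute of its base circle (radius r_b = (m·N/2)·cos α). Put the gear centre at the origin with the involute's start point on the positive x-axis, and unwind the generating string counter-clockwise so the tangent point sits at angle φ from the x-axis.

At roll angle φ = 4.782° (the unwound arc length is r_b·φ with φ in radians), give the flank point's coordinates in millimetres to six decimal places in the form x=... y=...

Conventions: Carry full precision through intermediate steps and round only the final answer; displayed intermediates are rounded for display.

topology: single-mesh involute geometry — m = 3.590, N = 59
pitch radius r_p = m·N/2 = 3.590·59/2 = 105.905000
base radius r_b = r_p·cos α = 105.905000·cos 17.530° = 100.986705
roll angle φ = 4.782° = 0.08346164 rad
x = r_b·(cos φ + φ·sin φ) = 101.337822
y = r_b·(sin φ − φ·cos φ) = 0.019557

x=101.337822 y=0.019557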